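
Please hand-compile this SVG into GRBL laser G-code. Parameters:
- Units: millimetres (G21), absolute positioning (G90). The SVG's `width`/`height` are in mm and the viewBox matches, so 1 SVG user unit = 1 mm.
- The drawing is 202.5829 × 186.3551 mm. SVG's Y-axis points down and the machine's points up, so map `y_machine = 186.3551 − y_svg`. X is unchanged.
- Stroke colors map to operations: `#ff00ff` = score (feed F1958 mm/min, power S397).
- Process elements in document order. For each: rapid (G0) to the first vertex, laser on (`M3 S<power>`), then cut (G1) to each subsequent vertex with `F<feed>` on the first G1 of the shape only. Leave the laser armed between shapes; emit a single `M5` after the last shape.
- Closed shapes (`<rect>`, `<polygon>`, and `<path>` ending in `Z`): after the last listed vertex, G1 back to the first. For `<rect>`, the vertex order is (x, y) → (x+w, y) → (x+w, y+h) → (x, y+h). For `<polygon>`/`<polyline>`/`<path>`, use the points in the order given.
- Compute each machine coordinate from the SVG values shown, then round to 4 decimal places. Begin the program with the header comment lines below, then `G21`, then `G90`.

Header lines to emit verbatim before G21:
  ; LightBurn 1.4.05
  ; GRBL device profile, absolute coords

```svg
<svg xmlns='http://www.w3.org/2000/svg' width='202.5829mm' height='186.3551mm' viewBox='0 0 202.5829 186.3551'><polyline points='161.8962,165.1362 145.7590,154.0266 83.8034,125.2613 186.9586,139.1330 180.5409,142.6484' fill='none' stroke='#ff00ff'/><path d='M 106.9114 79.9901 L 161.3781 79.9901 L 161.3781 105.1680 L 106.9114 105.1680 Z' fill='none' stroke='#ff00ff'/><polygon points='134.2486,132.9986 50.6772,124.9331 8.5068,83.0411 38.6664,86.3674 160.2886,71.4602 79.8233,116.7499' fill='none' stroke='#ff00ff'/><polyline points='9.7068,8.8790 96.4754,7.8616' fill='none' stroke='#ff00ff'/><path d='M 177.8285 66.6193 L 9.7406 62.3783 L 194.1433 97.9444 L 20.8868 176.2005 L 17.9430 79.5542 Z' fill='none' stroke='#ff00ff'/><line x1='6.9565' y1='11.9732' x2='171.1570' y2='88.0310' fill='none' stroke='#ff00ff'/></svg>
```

Since the viewBox matches the mm dimensions, user units are millimetres directly. The only transform is the Y-flip y_m = 186.3551 − y_svg.

Shape 1 is a open polyline drawn with `<polyline>`. Its stroke #ff00ff means score at S397, F1958. After flipping Y the toolpath is (161.8962,21.2189) → (145.7590,32.3285) → (83.8034,61.0938) → (186.9586,47.2221) → (180.5409,43.7067).

Shape 2 is a rectangle drawn with `<path>`. Its stroke #ff00ff means score at S397, F1958. After flipping Y the toolpath is (106.9114,106.3650) → (161.3781,106.3650) → (161.3781,81.1871) → (106.9114,81.1871) → (106.9114,106.3650), returning to the start.

Shape 3 is a closed polygon drawn with `<polygon>`. Its stroke #ff00ff means score at S397, F1958. After flipping Y the toolpath is (134.2486,53.3565) → (50.6772,61.4220) → (8.5068,103.3140) → (38.6664,99.9877) → (160.2886,114.8949) → (79.8233,69.6052) → (134.2486,53.3565), returning to the start.

Shape 4 is a line segment drawn with `<polyline>`. Its stroke #ff00ff means score at S397, F1958. After flipping Y the toolpath is (9.7068,177.4761) → (96.4754,178.4935).

Shape 5 is a closed polygon drawn with `<path>`. Its stroke #ff00ff means score at S397, F1958. After flipping Y the toolpath is (177.8285,119.7358) → (9.7406,123.9768) → (194.1433,88.4107) → (20.8868,10.1546) → (17.9430,106.8009) → (177.8285,119.7358), returning to the start.

Shape 6 is a line segment drawn with `<line>`. Its stroke #ff00ff means score at S397, F1958. After flipping Y the toolpath is (6.9565,174.3819) → (171.1570,98.3241).

; LightBurn 1.4.05
; GRBL device profile, absolute coords
G21
G90
G0 X161.8962 Y21.2189
M3 S397
G1 X145.7590 Y32.3285 F1958
G1 X83.8034 Y61.0938
G1 X186.9586 Y47.2221
G1 X180.5409 Y43.7067
G0 X106.9114 Y106.3650
M3 S397
G1 X161.3781 Y106.3650 F1958
G1 X161.3781 Y81.1871
G1 X106.9114 Y81.1871
G1 X106.9114 Y106.3650
G0 X134.2486 Y53.3565
M3 S397
G1 X50.6772 Y61.4220 F1958
G1 X8.5068 Y103.3140
G1 X38.6664 Y99.9877
G1 X160.2886 Y114.8949
G1 X79.8233 Y69.6052
G1 X134.2486 Y53.3565
G0 X9.7068 Y177.4761
M3 S397
G1 X96.4754 Y178.4935 F1958
G0 X177.8285 Y119.7358
M3 S397
G1 X9.7406 Y123.9768 F1958
G1 X194.1433 Y88.4107
G1 X20.8868 Y10.1546
G1 X17.9430 Y106.8009
G1 X177.8285 Y119.7358
G0 X6.9565 Y174.3819
M3 S397
G1 X171.1570 Y98.3241 F1958
M5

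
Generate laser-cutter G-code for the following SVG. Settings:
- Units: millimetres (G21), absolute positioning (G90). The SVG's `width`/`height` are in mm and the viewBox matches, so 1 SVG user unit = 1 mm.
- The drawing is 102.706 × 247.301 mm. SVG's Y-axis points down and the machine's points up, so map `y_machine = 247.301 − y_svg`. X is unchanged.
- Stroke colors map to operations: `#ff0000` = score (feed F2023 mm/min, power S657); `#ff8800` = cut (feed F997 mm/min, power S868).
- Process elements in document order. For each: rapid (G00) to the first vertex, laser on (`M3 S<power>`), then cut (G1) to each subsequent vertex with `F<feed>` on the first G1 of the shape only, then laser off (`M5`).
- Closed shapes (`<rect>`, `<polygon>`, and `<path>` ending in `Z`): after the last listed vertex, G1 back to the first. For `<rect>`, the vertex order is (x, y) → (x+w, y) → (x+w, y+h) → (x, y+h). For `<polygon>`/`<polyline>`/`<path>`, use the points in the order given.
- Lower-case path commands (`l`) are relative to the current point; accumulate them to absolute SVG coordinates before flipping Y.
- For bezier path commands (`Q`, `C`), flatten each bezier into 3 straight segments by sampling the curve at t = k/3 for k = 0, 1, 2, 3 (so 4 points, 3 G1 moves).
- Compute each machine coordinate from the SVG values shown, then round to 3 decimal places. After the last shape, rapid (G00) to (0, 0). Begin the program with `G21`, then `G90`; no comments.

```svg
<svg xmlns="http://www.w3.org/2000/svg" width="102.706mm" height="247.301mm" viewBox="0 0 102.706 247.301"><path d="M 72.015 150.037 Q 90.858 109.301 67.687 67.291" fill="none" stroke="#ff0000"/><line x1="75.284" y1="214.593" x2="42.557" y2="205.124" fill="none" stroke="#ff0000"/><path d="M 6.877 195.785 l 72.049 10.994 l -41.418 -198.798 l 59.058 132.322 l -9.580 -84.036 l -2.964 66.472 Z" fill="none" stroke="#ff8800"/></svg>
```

Since the viewBox matches the mm dimensions, user units are millimetres directly. The only transform is the Y-flip y_m = 247.301 − y_svg.

Shape 1 is a quadratic bezier drawn with `<path>`. Its stroke #ff0000 means score at S657, F2023. After flipping Y the toolpath is (72.015,97.264) → (79.909,124.563) → (78.466,152.145) → (67.687,180.010).

Shape 2 is a line segment drawn with `<line>`. Its stroke #ff0000 means score at S657, F2023. After flipping Y the toolpath is (75.284,32.708) → (42.557,42.177).

Shape 3 is a closed polygon drawn with `<path>`. Its stroke #ff8800 means cut at S868, F997. After flipping Y the toolpath is (6.877,51.516) → (78.926,40.522) → (37.508,239.320) → (96.566,106.998) → (86.986,191.034) → (84.022,124.562) → (6.877,51.516), returning to the start.

G21
G90
G00 X72.015 Y97.264
M3 S657
G1 X79.909 Y124.563 F2023
G1 X78.466 Y152.145
G1 X67.687 Y180.010
M5
G00 X75.284 Y32.708
M3 S657
G1 X42.557 Y42.177 F2023
M5
G00 X6.877 Y51.516
M3 S868
G1 X78.926 Y40.522 F997
G1 X37.508 Y239.320
G1 X96.566 Y106.998
G1 X86.986 Y191.034
G1 X84.022 Y124.562
G1 X6.877 Y51.516
M5
G00 X0.000 Y0.000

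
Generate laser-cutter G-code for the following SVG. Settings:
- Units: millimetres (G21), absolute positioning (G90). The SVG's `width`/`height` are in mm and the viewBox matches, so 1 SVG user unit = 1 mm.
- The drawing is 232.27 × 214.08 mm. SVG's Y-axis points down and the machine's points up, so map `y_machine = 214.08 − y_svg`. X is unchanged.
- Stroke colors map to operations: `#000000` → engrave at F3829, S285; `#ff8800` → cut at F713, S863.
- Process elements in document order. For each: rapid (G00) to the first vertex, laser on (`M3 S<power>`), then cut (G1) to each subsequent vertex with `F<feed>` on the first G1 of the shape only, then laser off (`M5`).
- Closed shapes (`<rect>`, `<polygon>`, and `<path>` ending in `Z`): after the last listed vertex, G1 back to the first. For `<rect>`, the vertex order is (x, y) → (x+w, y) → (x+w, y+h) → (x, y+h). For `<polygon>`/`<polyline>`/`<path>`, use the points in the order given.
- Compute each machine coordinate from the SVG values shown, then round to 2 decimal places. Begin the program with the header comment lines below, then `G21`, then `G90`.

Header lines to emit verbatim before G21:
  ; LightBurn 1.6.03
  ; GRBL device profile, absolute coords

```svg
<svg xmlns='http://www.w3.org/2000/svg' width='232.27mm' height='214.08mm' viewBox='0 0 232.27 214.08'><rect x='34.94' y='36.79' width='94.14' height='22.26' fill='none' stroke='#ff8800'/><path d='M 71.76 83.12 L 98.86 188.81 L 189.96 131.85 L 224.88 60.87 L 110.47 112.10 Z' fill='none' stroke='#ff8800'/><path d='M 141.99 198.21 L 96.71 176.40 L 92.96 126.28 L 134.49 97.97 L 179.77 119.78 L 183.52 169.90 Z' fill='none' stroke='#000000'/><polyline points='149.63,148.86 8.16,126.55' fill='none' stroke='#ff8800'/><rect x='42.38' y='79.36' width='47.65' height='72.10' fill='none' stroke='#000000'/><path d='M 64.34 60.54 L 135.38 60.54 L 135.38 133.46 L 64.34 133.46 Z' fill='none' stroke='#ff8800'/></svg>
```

viewBox `0 0 232.27 214.08` with mm width/height → 1 unit = 1 mm. Flip: y_m = 214.08 − y_svg.

**Shape 1** — `<rect>` rectangle, stroke `#ff8800` → cut (S863, F713). Machine vertices: (34.94,177.29) → (129.08,177.29) → (129.08,155.03) → (34.94,155.03) → (34.94,177.29). Closed: final G1 returns to the first vertex.

**Shape 2** — `<path>` closed polygon, stroke `#ff8800` → cut (S863, F713). Machine vertices: (71.76,130.96) → (98.86,25.27) → (189.96,82.23) → (224.88,153.21) → (110.47,101.98) → (71.76,130.96). Closed: final G1 returns to the first vertex.

**Shape 3** — `<path>` regular polygon, stroke `#000000` → engrave (S285, F3829). Machine vertices: (141.99,15.87) → (96.71,37.68) → (92.96,87.80) → (134.49,116.11) → (179.77,94.30) → (183.52,44.18) → (141.99,15.87). Closed: final G1 returns to the first vertex.

**Shape 4** — `<polyline>` line segment, stroke `#ff8800` → cut (S863, F713). Machine vertices: (149.63,65.22) → (8.16,87.53). Open path.

**Shape 5** — `<rect>` rectangle, stroke `#000000` → engrave (S285, F3829). Machine vertices: (42.38,134.72) → (90.03,134.72) → (90.03,62.62) → (42.38,62.62) → (42.38,134.72). Closed: final G1 returns to the first vertex.

**Shape 6** — `<path>` rectangle, stroke `#ff8800` → cut (S863, F713). Machine vertices: (64.34,153.54) → (135.38,153.54) → (135.38,80.62) → (64.34,80.62) → (64.34,153.54). Closed: final G1 returns to the first vertex.

; LightBurn 1.6.03
; GRBL device profile, absolute coords
G21
G90
G00 X34.94 Y177.29
M3 S863
G1 X129.08 Y177.29 F713
G1 X129.08 Y155.03
G1 X34.94 Y155.03
G1 X34.94 Y177.29
M5
G00 X71.76 Y130.96
M3 S863
G1 X98.86 Y25.27 F713
G1 X189.96 Y82.23
G1 X224.88 Y153.21
G1 X110.47 Y101.98
G1 X71.76 Y130.96
M5
G00 X141.99 Y15.87
M3 S285
G1 X96.71 Y37.68 F3829
G1 X92.96 Y87.80
G1 X134.49 Y116.11
G1 X179.77 Y94.30
G1 X183.52 Y44.18
G1 X141.99 Y15.87
M5
G00 X149.63 Y65.22
M3 S863
G1 X8.16 Y87.53 F713
M5
G00 X42.38 Y134.72
M3 S285
G1 X90.03 Y134.72 F3829
G1 X90.03 Y62.62
G1 X42.38 Y62.62
G1 X42.38 Y134.72
M5
G00 X64.34 Y153.54
M3 S863
G1 X135.38 Y153.54 F713
G1 X135.38 Y80.62
G1 X64.34 Y80.62
G1 X64.34 Y153.54
M5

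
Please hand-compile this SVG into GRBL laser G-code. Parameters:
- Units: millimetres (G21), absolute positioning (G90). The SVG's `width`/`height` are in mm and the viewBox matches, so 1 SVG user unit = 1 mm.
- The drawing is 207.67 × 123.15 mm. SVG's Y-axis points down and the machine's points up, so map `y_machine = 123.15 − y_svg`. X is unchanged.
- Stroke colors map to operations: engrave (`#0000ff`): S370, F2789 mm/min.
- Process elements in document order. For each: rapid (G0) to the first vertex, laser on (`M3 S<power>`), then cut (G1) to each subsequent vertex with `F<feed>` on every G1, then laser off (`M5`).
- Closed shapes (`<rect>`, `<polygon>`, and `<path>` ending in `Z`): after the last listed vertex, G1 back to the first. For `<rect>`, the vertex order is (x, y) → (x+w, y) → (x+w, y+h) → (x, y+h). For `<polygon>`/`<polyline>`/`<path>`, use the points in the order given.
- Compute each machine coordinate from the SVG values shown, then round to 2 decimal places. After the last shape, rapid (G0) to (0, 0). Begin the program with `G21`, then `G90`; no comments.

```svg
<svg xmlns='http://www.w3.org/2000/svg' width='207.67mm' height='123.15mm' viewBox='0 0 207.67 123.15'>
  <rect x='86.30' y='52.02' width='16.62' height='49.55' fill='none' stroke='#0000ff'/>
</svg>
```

Since the viewBox matches the mm dimensions, user units are millimetres directly. The only transform is the Y-flip y_m = 123.15 − y_svg.

Shape 1 is a rectangle drawn with `<rect>`. Its stroke #0000ff means engrave at S370, F2789. After flipping Y the toolpath is (86.30,71.13) → (102.92,71.13) → (102.92,21.58) → (86.30,21.58) → (86.30,71.13), returning to the start.

G21
G90
G0 X86.30 Y71.13
M3 S370
G1 X102.92 Y71.13 F2789
G1 X102.92 Y21.58 F2789
G1 X86.30 Y21.58 F2789
G1 X86.30 Y71.13 F2789
M5
G0 X0.00 Y0.00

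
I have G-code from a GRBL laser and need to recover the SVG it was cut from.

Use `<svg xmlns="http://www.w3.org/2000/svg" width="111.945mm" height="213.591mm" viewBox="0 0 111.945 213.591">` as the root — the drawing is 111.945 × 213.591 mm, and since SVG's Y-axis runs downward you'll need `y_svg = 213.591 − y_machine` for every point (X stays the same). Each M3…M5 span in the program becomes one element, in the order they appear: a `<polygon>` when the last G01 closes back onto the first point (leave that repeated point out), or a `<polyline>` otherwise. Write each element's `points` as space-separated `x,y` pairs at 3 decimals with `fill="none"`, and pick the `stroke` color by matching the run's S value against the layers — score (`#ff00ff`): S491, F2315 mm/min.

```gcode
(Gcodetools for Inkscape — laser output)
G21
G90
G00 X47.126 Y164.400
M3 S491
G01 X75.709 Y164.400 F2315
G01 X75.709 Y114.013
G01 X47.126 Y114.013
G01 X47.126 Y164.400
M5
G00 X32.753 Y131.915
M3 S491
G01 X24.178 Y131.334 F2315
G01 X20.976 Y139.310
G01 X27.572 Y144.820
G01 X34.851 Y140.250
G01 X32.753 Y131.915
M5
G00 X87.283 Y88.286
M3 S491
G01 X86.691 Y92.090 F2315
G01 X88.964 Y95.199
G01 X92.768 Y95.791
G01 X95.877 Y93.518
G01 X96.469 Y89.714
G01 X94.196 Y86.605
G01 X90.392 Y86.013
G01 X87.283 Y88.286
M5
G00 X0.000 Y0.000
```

Each laser-on run becomes one SVG element. Flip Y back into SVG space with y_svg = 213.591 − y_machine. Every run uses S491, so all elements get stroke `#ff00ff` (score).

Run 1: The run returns to its start, so emit a `<polygon>` with points (Y-flipped): 47.126,49.191 75.709,49.191 75.709,99.578 47.126,99.578.

Run 2: The run returns to its start, so emit a `<polygon>` with points (Y-flipped): 32.753,81.676 24.178,82.257 20.976,74.281 27.572,68.771 34.851,73.341.

Run 3: The run returns to its start, so emit a `<polygon>` with points (Y-flipped): 87.283,125.305 86.691,121.501 88.964,118.392 92.768,117.800 95.877,120.073 96.469,123.877 94.196,126.986 90.392,127.578.

<svg xmlns="http://www.w3.org/2000/svg" width="111.945mm" height="213.591mm" viewBox="0 0 111.945 213.591">
  <polygon points="47.126,49.191 75.709,49.191 75.709,99.578 47.126,99.578" fill="none" stroke="#ff00ff"/>
  <polygon points="32.753,81.676 24.178,82.257 20.976,74.281 27.572,68.771 34.851,73.341" fill="none" stroke="#ff00ff"/>
  <polygon points="87.283,125.305 86.691,121.501 88.964,118.392 92.768,117.800 95.877,120.073 96.469,123.877 94.196,126.986 90.392,127.578" fill="none" stroke="#ff00ff"/>
</svg>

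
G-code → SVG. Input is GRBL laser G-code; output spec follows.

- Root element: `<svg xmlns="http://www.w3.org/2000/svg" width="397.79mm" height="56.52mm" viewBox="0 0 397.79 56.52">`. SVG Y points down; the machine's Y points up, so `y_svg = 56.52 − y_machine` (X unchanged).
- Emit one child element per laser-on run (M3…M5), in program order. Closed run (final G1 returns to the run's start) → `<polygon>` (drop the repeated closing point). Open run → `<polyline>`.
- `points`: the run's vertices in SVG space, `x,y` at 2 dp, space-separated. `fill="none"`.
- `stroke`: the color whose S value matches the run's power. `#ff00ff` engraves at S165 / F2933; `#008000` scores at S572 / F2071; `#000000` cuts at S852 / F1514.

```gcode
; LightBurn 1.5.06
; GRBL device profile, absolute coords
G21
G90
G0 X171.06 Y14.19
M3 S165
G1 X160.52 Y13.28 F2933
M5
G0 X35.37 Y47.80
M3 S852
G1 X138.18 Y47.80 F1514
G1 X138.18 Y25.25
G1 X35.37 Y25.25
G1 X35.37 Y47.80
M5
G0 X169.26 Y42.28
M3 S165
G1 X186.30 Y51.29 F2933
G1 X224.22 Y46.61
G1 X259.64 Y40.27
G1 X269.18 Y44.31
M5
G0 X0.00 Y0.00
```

Each laser-on run becomes one SVG element. Flip Y back into SVG space with y_svg = 56.52 − y_machine.

Run 1: S165 ⇒ engrave layer `#ff00ff`. The run is open, so emit a `<polyline>` with points (Y-flipped): 171.06,42.33 160.52,43.24.

Run 2: power S852 maps to stroke `#000000` (cut). The run returns to its start, so emit a `<polygon>` with points (Y-flipped): 35.37,8.72 138.18,8.72 138.18,31.27 35.37,31.27.

Run 3: the run's S165 means `#ff00ff` (engrave). The run is open, so emit a `<polyline>` with points (Y-flipped): 169.26,14.24 186.30,5.23 224.22,9.91 259.64,16.25 269.18,12.21.

<svg xmlns="http://www.w3.org/2000/svg" width="397.79mm" height="56.52mm" viewBox="0 0 397.79 56.52">
  <polyline points="171.06,42.33 160.52,43.24" fill="none" stroke="#ff00ff"/>
  <polygon points="35.37,8.72 138.18,8.72 138.18,31.27 35.37,31.27" fill="none" stroke="#000000"/>
  <polyline points="169.26,14.24 186.30,5.23 224.22,9.91 259.64,16.25 269.18,12.21" fill="none" stroke="#ff00ff"/>
</svg>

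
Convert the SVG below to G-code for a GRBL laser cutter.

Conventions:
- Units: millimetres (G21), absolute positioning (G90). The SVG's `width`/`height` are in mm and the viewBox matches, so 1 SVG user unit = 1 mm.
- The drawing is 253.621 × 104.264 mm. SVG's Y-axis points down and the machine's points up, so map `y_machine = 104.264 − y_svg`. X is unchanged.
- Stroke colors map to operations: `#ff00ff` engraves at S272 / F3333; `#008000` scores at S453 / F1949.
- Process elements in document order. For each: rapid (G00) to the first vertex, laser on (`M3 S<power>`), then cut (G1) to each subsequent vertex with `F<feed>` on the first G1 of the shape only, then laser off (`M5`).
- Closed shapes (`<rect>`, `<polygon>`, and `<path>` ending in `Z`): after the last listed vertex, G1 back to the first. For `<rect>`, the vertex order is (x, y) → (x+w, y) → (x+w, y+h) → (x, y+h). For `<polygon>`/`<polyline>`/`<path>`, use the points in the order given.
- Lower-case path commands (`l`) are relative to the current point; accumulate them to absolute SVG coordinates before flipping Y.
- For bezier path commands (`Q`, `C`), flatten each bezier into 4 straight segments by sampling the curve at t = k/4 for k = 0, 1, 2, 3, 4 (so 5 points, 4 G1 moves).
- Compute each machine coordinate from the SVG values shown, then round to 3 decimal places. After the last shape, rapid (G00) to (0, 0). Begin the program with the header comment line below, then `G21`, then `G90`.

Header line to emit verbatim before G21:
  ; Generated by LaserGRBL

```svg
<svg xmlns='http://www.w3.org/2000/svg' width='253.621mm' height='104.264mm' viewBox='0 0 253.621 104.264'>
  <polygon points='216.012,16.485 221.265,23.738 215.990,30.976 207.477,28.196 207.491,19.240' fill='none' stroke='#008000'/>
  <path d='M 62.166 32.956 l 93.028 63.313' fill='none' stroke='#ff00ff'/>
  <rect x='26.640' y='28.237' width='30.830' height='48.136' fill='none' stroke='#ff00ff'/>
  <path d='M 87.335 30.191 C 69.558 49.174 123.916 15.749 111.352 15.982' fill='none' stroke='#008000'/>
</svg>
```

; Generated by LaserGRBL
G21
G90
G00 X216.012 Y87.779
M3 S453
G1 X221.265 Y80.526 F1949
G1 X215.990 Y73.288
G1 X207.477 Y76.068
G1 X207.491 Y85.024
G1 X216.012 Y87.779
M5
G00 X62.166 Y71.308
M3 S272
G1 X155.194 Y7.995 F3333
M5
G00 X26.640 Y76.027
M3 S272
G1 X57.470 Y76.027 F3333
G1 X57.470 Y27.891
G1 X26.640 Y27.891
G1 X26.640 Y76.027
M5
G00 X87.335 Y74.073
M3 S453
G1 X85.355 Y68.317 F1949
G1 X97.389 Y74.146
G1 X110.400 Y83.491
G1 X111.352 Y88.282
M5
G00 X0.000 Y0.000

viewBox `0 0 253.621 104.264` with mm width/height → 1 unit = 1 mm. Flip: y_m = 104.264 − y_svg.

**Shape 1** — `<polygon>` regular polygon, stroke `#008000` → score (S453, F1949). Machine vertices: (216.012,87.779) → (221.265,80.526) → (215.990,73.288) → (207.477,76.068) → (207.491,85.024) → (216.012,87.779). Closed: final G1 returns to the first vertex.

**Shape 2** — `<path>` line segment, stroke `#ff00ff` → engrave (S272, F3333). Machine vertices: (62.166,71.308) → (155.194,7.995). Open path.

**Shape 3** — `<rect>` rectangle, stroke `#ff00ff` → engrave (S272, F3333). Machine vertices: (26.640,76.027) → (57.470,76.027) → (57.470,27.891) → (26.640,27.891) → (26.640,76.027). Closed: final G1 returns to the first vertex.

**Shape 4** — `<path>` cubic bezier, stroke `#008000` → score (S453, F1949). Control points (SVG): P0=(87.335,30.191), P1=(69.558,49.174), P2=(123.916,15.749), P3=(111.352,15.982); sampled at t=k/4. Machine vertices: (87.335,74.073) → (85.355,68.317) → (97.389,74.146) → (110.400,83.491) → (111.352,88.282). Open path.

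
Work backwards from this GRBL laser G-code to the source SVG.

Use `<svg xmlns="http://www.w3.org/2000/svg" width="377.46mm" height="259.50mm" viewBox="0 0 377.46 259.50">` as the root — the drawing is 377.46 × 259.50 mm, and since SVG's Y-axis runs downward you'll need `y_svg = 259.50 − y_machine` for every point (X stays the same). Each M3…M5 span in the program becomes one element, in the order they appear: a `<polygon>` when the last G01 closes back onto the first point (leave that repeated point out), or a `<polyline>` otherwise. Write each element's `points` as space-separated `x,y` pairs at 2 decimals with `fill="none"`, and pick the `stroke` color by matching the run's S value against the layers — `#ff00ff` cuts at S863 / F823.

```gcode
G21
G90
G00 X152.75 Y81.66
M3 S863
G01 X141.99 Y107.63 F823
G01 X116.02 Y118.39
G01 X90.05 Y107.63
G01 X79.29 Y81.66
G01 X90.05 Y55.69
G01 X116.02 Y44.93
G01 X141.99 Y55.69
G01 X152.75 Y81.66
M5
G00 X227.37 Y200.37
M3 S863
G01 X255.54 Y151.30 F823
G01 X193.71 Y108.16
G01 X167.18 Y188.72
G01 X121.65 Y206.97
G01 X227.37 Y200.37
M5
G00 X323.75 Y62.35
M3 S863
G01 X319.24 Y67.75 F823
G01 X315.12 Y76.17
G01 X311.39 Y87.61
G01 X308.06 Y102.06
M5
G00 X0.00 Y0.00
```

Each laser-on run becomes one SVG element. Flip Y back into SVG space with y_svg = 259.50 − y_machine. Every run uses S863, so all elements get stroke `#ff00ff` (cut).

Run 1: The run returns to its start, so emit a `<polygon>` with points (Y-flipped): 152.75,177.84 141.99,151.87 116.02,141.11 90.05,151.87 79.29,177.84 90.05,203.81 116.02,214.57 141.99,203.81.

Run 2: The run returns to its start, so emit a `<polygon>` with points (Y-flipped): 227.37,59.13 255.54,108.20 193.71,151.34 167.18,70.78 121.65,52.53.

Run 3: The run is open, so emit a `<polyline>` with points (Y-flipped): 323.75,197.15 319.24,191.75 315.12,183.33 311.39,171.89 308.06,157.44.

<svg xmlns="http://www.w3.org/2000/svg" width="377.46mm" height="259.50mm" viewBox="0 0 377.46 259.50">
  <polygon points="152.75,177.84 141.99,151.87 116.02,141.11 90.05,151.87 79.29,177.84 90.05,203.81 116.02,214.57 141.99,203.81" fill="none" stroke="#ff00ff"/>
  <polygon points="227.37,59.13 255.54,108.20 193.71,151.34 167.18,70.78 121.65,52.53" fill="none" stroke="#ff00ff"/>
  <polyline points="323.75,197.15 319.24,191.75 315.12,183.33 311.39,171.89 308.06,157.44" fill="none" stroke="#ff00ff"/>
</svg>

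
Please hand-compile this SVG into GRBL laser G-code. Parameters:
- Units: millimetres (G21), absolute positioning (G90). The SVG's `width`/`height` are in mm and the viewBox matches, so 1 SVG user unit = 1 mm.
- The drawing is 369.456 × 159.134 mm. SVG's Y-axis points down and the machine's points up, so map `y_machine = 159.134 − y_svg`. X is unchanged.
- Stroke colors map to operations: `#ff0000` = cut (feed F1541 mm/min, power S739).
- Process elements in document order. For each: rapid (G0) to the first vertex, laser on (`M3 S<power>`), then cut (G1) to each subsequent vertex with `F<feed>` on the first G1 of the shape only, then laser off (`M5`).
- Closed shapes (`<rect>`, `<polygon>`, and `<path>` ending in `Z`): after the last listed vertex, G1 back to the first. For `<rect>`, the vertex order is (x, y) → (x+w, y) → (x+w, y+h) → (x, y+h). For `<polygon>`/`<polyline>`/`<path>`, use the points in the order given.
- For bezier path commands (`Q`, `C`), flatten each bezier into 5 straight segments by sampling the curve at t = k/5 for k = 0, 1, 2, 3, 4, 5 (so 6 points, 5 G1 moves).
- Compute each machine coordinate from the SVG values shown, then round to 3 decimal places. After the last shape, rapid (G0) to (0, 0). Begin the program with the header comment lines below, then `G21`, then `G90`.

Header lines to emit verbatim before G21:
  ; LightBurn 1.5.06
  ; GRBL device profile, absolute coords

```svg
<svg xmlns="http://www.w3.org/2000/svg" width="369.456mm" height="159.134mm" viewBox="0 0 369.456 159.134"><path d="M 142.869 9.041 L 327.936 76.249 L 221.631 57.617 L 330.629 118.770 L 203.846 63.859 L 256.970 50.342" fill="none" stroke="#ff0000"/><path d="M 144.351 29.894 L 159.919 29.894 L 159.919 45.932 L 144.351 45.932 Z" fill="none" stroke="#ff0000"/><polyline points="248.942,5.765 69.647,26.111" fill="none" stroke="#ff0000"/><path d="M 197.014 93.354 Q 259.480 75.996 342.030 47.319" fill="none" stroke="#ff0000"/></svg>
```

; LightBurn 1.5.06
; GRBL device profile, absolute coords
G21
G90
G0 X142.869 Y150.093
M3 S739
G1 X327.936 Y82.885 F1541
G1 X221.631 Y101.517
G1 X330.629 Y40.364
G1 X203.846 Y95.275
G1 X256.970 Y108.792
M5
G0 X144.351 Y129.240
M3 S739
G1 X159.919 Y129.240 F1541
G1 X159.919 Y113.202
G1 X144.351 Y113.202
G1 X144.351 Y129.240
M5
G0 X248.942 Y153.369
M3 S739
G1 X69.647 Y133.023 F1541
M5
G0 X197.014 Y65.780
M3 S739
G1 X222.804 Y73.176 F1541
G1 X250.200 Y81.477
G1 X279.203 Y90.684
G1 X309.813 Y100.797
G1 X342.030 Y111.815
M5
G0 X0.000 Y0.000

viewBox `0 0 369.456 159.134` with mm width/height → 1 unit = 1 mm. Flip: y_m = 159.134 − y_svg.

**Shape 1** — `<path>` open polyline, stroke `#ff0000` → cut (S739, F1541). Machine vertices: (142.869,150.093) → (327.936,82.885) → (221.631,101.517) → (330.629,40.364) → (203.846,95.275) → (256.970,108.792). Open path.

**Shape 2** — `<path>` rectangle, stroke `#ff0000` → cut (S739, F1541). Machine vertices: (144.351,129.240) → (159.919,129.240) → (159.919,113.202) → (144.351,113.202) → (144.351,129.240). Closed: final G1 returns to the first vertex.

**Shape 3** — `<polyline>` line segment, stroke `#ff0000` → cut (S739, F1541). Machine vertices: (248.942,153.369) → (69.647,133.023). Open path.

**Shape 4** — `<path>` quadratic bezier, stroke `#ff0000` → cut (S739, F1541). Control points (SVG): P0=(197.014,93.354), P1=(259.480,75.996), P2=(342.030,47.319); sampled at t=k/5. Machine vertices: (197.014,65.780) → (222.804,73.176) → (250.200,81.477) → (279.203,90.684) → (309.813,100.797) → (342.030,111.815). Open path.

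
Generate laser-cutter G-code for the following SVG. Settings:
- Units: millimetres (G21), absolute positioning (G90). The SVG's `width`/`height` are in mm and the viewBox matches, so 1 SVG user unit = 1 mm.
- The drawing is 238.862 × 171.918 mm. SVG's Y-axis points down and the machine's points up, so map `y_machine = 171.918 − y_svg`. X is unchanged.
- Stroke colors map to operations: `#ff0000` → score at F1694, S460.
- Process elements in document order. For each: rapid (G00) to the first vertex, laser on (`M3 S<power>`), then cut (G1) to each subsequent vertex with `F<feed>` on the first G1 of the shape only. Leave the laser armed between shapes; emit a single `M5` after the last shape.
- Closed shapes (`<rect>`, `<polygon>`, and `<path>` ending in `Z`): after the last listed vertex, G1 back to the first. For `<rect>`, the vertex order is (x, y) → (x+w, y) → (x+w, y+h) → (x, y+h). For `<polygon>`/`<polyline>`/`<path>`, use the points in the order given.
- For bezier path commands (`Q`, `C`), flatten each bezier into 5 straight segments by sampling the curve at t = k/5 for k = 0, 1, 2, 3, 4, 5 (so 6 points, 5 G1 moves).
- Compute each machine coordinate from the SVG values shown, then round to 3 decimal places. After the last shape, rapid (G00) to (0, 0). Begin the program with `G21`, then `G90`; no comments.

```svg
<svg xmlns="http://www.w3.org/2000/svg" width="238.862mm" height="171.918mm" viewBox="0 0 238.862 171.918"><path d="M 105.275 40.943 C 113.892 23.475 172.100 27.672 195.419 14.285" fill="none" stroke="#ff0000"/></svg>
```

G21
G90
G00 X105.275 Y130.975
M3 S460
G1 X115.720 Y139.170 F1694
G1 X134.012 Y144.049
G1 X156.096 Y147.497
G1 X177.917 Y151.397
G1 X195.419 Y157.633
M5
G00 X0.000 Y0.000

viewBox `0 0 238.862 171.918` with mm width/height → 1 unit = 1 mm. Flip: y_m = 171.918 − y_svg.

**Shape 1** — `<path>` cubic bezier, stroke `#ff0000` → score (S460, F1694). Control points (SVG): P0=(105.275,40.943), P1=(113.892,23.475), P2=(172.100,27.672), P3=(195.419,14.285); sampled at t=k/5. Machine vertices: (105.275,130.975) → (115.720,139.170) → (134.012,144.049) → (156.096,147.497) → (177.917,151.397) → (195.419,157.633). Open path.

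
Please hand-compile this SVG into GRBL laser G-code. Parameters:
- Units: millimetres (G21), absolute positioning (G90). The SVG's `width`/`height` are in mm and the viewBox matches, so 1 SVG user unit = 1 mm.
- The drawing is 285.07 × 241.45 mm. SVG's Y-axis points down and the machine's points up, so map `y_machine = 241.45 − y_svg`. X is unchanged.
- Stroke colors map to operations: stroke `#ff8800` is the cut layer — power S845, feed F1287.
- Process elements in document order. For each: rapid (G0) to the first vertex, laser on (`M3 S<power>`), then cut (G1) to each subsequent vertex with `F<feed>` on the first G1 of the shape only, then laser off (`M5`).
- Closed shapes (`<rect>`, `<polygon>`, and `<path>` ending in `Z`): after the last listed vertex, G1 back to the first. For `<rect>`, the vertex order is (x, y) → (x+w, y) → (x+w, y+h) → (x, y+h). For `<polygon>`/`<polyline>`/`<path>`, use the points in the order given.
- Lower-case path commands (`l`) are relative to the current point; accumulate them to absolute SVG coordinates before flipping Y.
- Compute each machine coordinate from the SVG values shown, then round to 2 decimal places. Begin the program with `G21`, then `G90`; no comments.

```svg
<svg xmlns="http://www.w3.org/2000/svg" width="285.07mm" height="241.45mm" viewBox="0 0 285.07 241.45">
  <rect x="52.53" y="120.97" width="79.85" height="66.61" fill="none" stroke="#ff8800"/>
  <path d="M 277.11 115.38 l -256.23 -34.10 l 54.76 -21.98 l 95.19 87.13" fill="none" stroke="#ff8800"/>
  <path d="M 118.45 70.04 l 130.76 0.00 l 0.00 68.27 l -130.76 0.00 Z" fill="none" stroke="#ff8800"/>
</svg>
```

Since the viewBox matches the mm dimensions, user units are millimetres directly. The only transform is the Y-flip y_m = 241.45 − y_svg.

Shape 1 is a rectangle drawn with `<rect>`. Its stroke #ff8800 means cut at S845, F1287. After flipping Y the toolpath is (52.53,120.48) → (132.38,120.48) → (132.38,53.87) → (52.53,53.87) → (52.53,120.48), returning to the start.

Shape 2 is a open polyline drawn with `<path>`. Its stroke #ff8800 means cut at S845, F1287. After flipping Y the toolpath is (277.11,126.07) → (20.88,160.17) → (75.64,182.15) → (170.83,95.02).

Shape 3 is a rectangle drawn with `<path>`. Its stroke #ff8800 means cut at S845, F1287. After flipping Y the toolpath is (118.45,171.41) → (249.21,171.41) → (249.21,103.14) → (118.45,103.14) → (118.45,171.41), returning to the start.

G21
G90
G0 X52.53 Y120.48
M3 S845
G1 X132.38 Y120.48 F1287
G1 X132.38 Y53.87
G1 X52.53 Y53.87
G1 X52.53 Y120.48
M5
G0 X277.11 Y126.07
M3 S845
G1 X20.88 Y160.17 F1287
G1 X75.64 Y182.15
G1 X170.83 Y95.02
M5
G0 X118.45 Y171.41
M3 S845
G1 X249.21 Y171.41 F1287
G1 X249.21 Y103.14
G1 X118.45 Y103.14
G1 X118.45 Y171.41
M5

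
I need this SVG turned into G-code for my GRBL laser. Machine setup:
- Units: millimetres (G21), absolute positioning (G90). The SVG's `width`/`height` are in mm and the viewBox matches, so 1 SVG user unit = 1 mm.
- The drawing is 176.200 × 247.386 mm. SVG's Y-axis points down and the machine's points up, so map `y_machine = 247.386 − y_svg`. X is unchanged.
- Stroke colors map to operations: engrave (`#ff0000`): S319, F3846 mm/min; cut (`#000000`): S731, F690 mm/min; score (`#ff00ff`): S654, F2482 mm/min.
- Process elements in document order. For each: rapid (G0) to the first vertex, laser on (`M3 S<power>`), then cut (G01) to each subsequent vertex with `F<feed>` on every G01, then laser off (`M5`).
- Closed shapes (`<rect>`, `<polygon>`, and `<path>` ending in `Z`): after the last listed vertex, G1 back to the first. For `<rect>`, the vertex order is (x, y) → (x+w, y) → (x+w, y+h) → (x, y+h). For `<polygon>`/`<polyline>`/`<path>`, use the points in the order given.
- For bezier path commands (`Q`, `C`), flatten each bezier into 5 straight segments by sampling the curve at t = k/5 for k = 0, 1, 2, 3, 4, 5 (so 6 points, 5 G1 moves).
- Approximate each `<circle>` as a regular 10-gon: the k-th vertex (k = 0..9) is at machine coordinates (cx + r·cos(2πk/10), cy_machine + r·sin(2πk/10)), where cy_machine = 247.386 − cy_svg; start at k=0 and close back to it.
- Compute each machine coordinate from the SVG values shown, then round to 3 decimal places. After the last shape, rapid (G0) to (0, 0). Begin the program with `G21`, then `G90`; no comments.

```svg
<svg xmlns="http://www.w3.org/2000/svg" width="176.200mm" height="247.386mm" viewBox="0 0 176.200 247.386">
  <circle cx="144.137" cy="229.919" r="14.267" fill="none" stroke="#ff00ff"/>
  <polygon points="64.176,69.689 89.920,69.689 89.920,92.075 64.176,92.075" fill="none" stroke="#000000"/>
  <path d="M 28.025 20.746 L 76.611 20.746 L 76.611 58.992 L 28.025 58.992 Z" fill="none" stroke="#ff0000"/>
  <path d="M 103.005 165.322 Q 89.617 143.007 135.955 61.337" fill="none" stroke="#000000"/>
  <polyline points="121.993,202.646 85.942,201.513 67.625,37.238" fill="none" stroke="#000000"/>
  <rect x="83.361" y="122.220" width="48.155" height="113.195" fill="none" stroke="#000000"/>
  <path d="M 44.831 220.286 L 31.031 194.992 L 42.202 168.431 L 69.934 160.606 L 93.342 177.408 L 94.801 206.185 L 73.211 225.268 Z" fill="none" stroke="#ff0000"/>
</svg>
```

G21
G90
G0 X158.404 Y17.467
M3 S654
G01 X155.679 Y25.853 F2482
G01 X148.546 Y31.036 F2482
G01 X139.728 Y31.036 F2482
G01 X132.595 Y25.853 F2482
G01 X129.870 Y17.467 F2482
G01 X132.595 Y9.081 F2482
G01 X139.728 Y3.898 F2482
G01 X148.546 Y3.898 F2482
G01 X155.679 Y9.081 F2482
G01 X158.404 Y17.467 F2482
M5
G0 X64.176 Y177.697
M3 S731
G01 X89.920 Y177.697 F690
G01 X89.920 Y155.311 F690
G01 X64.176 Y155.311 F690
G01 X64.176 Y177.697 F690
M5
G0 X28.025 Y226.640
M3 S319
G01 X76.611 Y226.640 F3846
G01 X76.611 Y188.394 F3846
G01 X28.025 Y188.394 F3846
G01 X28.025 Y226.640 F3846
M5
G0 X103.005 Y82.064
M3 S731
G01 X100.039 Y93.364 F690
G01 X101.851 Y109.413 F690
G01 X108.441 Y130.210 F690
G01 X119.809 Y155.755 F690
G01 X135.955 Y186.049 F690
M5
G0 X121.993 Y44.740
M3 S731
G01 X85.942 Y45.873 F690
G01 X67.625 Y210.148 F690
M5
G0 X83.361 Y125.166
M3 S731
G01 X131.516 Y125.166 F690
G01 X131.516 Y11.971 F690
G01 X83.361 Y11.971 F690
G01 X83.361 Y125.166 F690
M5
G0 X44.831 Y27.100
M3 S319
G01 X31.031 Y52.394 F3846
G01 X42.202 Y78.955 F3846
G01 X69.934 Y86.780 F3846
G01 X93.342 Y69.978 F3846
G01 X94.801 Y41.201 F3846
G01 X73.211 Y22.118 F3846
G01 X44.831 Y27.100 F3846
M5
G0 X0.000 Y0.000

viewBox `0 0 176.200 247.386` with mm width/height → 1 unit = 1 mm. Flip: y_m = 247.386 − y_svg.

**Shape 1** — `<circle>` circle, stroke `#ff00ff` → score (S654, F2482). Machine vertices: (158.404,17.467) → (155.679,25.853) → (148.546,31.036) → (139.728,31.036) → (132.595,25.853) → (129.870,17.467) → (132.595,9.081) → (139.728,3.898) → (148.546,3.898) → (155.679,9.081) → (158.404,17.467). Closed: final G1 returns to the first vertex.

**Shape 2** — `<polygon>` rectangle, stroke `#000000` → cut (S731, F690). Machine vertices: (64.176,177.697) → (89.920,177.697) → (89.920,155.311) → (64.176,155.311) → (64.176,177.697). Closed: final G1 returns to the first vertex.

**Shape 3** — `<path>` rectangle, stroke `#ff0000` → engrave (S319, F3846). Machine vertices: (28.025,226.640) → (76.611,226.640) → (76.611,188.394) → (28.025,188.394) → (28.025,226.640). Closed: final G1 returns to the first vertex.

**Shape 4** — `<path>` quadratic bezier, stroke `#000000` → cut (S731, F690). Control points (SVG): P0=(103.005,165.322), P1=(89.617,143.007), P2=(135.955,61.337); sampled at t=k/5. Machine vertices: (103.005,82.064) → (100.039,93.364) → (101.851,109.413) → (108.441,130.210) → (119.809,155.755) → (135.955,186.049). Open path.

**Shape 5** — `<polyline>` open polyline, stroke `#000000` → cut (S731, F690). Machine vertices: (121.993,44.740) → (85.942,45.873) → (67.625,210.148). Open path.

**Shape 6** — `<rect>` rectangle, stroke `#000000` → cut (S731, F690). Machine vertices: (83.361,125.166) → (131.516,125.166) → (131.516,11.971) → (83.361,11.971) → (83.361,125.166). Closed: final G1 returns to the first vertex.

**Shape 7** — `<path>` regular polygon, stroke `#ff0000` → engrave (S319, F3846). Machine vertices: (44.831,27.100) → (31.031,52.394) → (42.202,78.955) → (69.934,86.780) → (93.342,69.978) → (94.801,41.201) → (73.211,22.118) → (44.831,27.100). Closed: final G1 returns to the first vertex.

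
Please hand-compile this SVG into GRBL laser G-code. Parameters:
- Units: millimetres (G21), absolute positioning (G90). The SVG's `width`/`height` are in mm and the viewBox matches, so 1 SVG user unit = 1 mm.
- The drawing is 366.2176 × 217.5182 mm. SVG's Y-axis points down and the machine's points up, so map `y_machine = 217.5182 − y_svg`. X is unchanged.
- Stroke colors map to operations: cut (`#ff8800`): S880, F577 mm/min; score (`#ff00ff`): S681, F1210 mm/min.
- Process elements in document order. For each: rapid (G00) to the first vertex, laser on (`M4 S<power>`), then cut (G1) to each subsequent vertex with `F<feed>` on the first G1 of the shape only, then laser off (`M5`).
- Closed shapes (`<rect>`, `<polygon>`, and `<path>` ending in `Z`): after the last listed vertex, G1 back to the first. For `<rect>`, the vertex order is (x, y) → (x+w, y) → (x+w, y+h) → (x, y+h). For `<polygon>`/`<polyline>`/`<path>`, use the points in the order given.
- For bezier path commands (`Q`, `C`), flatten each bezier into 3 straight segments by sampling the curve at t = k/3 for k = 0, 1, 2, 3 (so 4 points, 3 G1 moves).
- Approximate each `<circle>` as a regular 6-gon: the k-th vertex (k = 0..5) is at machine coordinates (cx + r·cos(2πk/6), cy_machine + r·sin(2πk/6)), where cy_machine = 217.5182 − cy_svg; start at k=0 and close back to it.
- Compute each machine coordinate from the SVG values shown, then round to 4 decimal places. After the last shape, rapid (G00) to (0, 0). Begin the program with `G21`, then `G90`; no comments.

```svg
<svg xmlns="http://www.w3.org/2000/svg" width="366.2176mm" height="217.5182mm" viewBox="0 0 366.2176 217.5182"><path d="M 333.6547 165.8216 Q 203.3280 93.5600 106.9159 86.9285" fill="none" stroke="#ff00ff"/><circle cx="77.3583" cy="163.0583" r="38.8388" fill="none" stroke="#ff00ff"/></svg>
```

viewBox `0 0 366.2176 217.5182` with mm width/height → 1 unit = 1 mm. Flip: y_m = 217.5182 − y_svg.

**Shape 1** — `<path>` quadratic bezier, stroke `#ff00ff` → score (S681, F1210). Control points (SVG): P0=(333.6547,165.8216), P1=(203.3280,93.5600), P2=(106.9159,86.9285); sampled at t=k/3. Machine vertices: (333.6547,51.6966) → (250.5385,92.5788) → (174.9589,118.8765) → (106.9159,130.5897). Open path.

**Shape 2** — `<circle>` circle, stroke `#ff00ff` → score (S681, F1210). Machine vertices: (116.1971,54.4599) → (96.7777,88.0953) → (57.9389,88.0953) → (38.5195,54.4599) → (57.9389,20.8245) → (96.7777,20.8245) → (116.1971,54.4599). Closed: final G1 returns to the first vertex.

G21
G90
G00 X333.6547 Y51.6966
M4 S681
G1 X250.5385 Y92.5788 F1210
G1 X174.9589 Y118.8765
G1 X106.9159 Y130.5897
M5
G00 X116.1971 Y54.4599
M4 S681
G1 X96.7777 Y88.0953 F1210
G1 X57.9389 Y88.0953
G1 X38.5195 Y54.4599
G1 X57.9389 Y20.8245
G1 X96.7777 Y20.8245
G1 X116.1971 Y54.4599
M5
G00 X0.0000 Y0.0000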